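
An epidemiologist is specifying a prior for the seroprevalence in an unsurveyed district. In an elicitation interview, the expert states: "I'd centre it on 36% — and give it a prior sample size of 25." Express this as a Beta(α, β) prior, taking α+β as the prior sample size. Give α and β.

α = 9, β = 16

Under the effective-sample-size interpretation, Beta(α, β) has prior mean α/(α+β) and prior sample size α+β.
So α+β = 25 and α/(α+β) = 0.36, giving α = 0.36·25 = 9 and β = 25 − 9 = 16.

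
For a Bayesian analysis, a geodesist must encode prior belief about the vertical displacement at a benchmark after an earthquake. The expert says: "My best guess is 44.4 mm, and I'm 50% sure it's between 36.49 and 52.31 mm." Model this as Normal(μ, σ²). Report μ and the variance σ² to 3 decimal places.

A symmetric 50% interval runs μ ± z·σ with z = 0.6745.
Half-width = 7.91, so σ = 7.91/0.6745 = 11.7274 and σ² = 137.532.
μ is the stated best guess, 44.400.

μ = 44.400, σ² = 137.532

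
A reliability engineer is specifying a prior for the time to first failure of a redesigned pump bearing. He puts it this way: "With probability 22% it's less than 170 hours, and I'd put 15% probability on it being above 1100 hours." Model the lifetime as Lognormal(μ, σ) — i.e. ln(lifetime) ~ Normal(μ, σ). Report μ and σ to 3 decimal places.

μ ≈ 5.933, σ ≈ 1.032

If T ~ Lognormal(μ,σ) then ln T ~ Normal(μ,σ), so the p-quantile of ln T is μ + z_p·σ.
ln(170) = 5.136 and ln(1100) = 7.003; z_{0.22} = -0.7722, z_{0.85} = 1.036.
σ = (7.003 − 5.136)/(1.036 − (-0.7722)) = 1.032.
μ = 5.136 − (-0.7722)·1.032 = 5.933.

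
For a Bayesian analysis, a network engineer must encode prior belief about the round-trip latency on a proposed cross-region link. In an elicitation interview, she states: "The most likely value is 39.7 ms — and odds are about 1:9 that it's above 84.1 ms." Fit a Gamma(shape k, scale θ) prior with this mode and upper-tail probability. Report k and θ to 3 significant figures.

k ≈ 4.41, θ ≈ 11.6

Gamma(k,θ) with k>1 has mode (k−1)θ, so θ = 39.7/(k−1).
Need P(X < 84.1) = 0.9 with θ tied to k this way. Start at k = 2, θ = 39.7: P(X<84.1) ≈ 0.625.
Too low — raise k to concentrate. Iterating converges to k ≈ 4.41.
Then θ = 39.7/(4.41−1) ≈ 11.6.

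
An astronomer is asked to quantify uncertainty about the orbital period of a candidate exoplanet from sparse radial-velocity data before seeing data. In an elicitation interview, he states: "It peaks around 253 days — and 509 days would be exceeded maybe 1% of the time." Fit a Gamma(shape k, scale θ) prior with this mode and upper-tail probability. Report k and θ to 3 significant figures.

Gamma(k,θ) with k>1 has mode (k−1)θ, so θ = 253/(k−1).
Need P(X < 509) = 0.99 with θ tied to k this way. Start at k = 2, θ = 253: P(X<509) ≈ 0.597.
Too low — raise k to concentrate. Iterating converges to k ≈ 11.
Then θ = 253/(11−1) ≈ 25.2.

k ≈ 11, θ ≈ 25.2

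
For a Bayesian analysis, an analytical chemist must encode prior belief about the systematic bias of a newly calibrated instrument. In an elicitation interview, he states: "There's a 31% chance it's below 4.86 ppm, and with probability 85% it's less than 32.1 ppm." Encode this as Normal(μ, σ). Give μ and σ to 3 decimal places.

For Normal(μ,σ), the p-quantile is μ + z_p·σ. Here z_{0.31} = -0.4959, z_{0.85} = 1.036.
So 4.86 = μ − 0.4959σ and 32.1 = μ + 1.036σ.
Subtracting: σ = (32.1 − 4.86)/(1.036 − (-0.4959)) = 17.777.
Then μ = 4.86 − (-0.4959)·17.777 = 13.675.

μ = 13.675, σ = 17.777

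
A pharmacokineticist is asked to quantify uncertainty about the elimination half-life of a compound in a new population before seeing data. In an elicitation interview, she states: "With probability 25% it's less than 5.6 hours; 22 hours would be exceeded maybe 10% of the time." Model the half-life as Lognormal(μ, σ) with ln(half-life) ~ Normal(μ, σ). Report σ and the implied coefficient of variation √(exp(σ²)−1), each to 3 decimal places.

σ ≈ 0.700, CV ≈ 0.794

If T ~ Lognormal(μ,σ) then ln T ~ Normal(μ,σ), so the p-quantile of ln T is μ + z_p·σ.
ln(5.6) = 1.723 and ln(22) = 3.091; z_{0.25} = -0.6745, z_{0.9} = 1.282.
σ = (3.091 − 1.723)/(1.282 − (-0.6745)) = 0.700.
μ = 1.723 − (-0.6745)·0.700 = 2.195.
CV = √(exp(σ²)−1) = √(exp(0.4893)−1) = 0.794.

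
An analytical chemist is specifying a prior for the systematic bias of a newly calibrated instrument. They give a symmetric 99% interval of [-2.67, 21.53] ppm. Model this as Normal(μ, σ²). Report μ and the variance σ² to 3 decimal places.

A symmetric 99% interval runs μ ± z·σ with z = 2.576.
Half-width = 12.1, so σ = 12.1/2.576 = 4.6975 and σ² = 22.067.
μ is the interval midpoint, 9.430.

μ = 9.430, σ² = 22.067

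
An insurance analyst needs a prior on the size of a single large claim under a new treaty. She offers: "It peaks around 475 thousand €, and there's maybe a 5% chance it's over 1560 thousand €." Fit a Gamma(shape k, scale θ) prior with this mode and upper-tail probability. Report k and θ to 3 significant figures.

Gamma(k,θ) with k>1 has mode (k−1)θ, so θ = 475/(k−1).
Need P(X < 1560) = 0.95 with θ tied to k this way. Start at k = 2, θ = 475: P(X<1560) ≈ 0.839.
Too low — raise k to concentrate. Iterating converges to k ≈ 2.85.
Then θ = 475/(2.85−1) ≈ 257.

k ≈ 2.85, θ ≈ 257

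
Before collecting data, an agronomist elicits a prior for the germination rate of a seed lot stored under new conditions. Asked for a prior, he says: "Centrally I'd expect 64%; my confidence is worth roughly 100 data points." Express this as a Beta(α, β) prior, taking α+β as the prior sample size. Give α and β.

Under the effective-sample-size interpretation, Beta(α, β) has prior mean α/(α+β) and prior sample size α+β.
So α+β = 100 and α/(α+β) = 0.64, giving α = 0.64·100 = 64 and β = 100 − 64 = 36.

α = 64, β = 36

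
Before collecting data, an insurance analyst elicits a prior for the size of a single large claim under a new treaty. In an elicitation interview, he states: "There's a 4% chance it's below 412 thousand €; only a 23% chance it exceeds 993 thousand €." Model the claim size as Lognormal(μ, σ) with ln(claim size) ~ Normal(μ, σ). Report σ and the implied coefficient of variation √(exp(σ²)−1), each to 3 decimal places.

σ ≈ 0.353, CV ≈ 0.365

If T ~ Lognormal(μ,σ) then ln T ~ Normal(μ,σ), so the p-quantile of ln T is μ + z_p·σ.
ln(412) = 6.021 and ln(993) = 6.901; z_{0.04} = -1.751, z_{0.77} = 0.7388.
σ = (6.901 − 6.021)/(0.7388 − (-1.751)) = 0.353.
μ = 6.021 − (-1.751)·0.353 = 6.640.
CV = √(exp(σ²)−1) = √(exp(0.1249)−1) = 0.365.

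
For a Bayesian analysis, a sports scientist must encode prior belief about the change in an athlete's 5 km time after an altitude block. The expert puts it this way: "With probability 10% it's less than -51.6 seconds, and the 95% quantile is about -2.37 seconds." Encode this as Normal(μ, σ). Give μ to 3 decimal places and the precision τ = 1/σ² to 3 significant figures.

The p-quantile of Normal(μ,σ) is μ + z_p·σ, with z_{0.1} = -1.282 and z_{0.95} = 1.645.
Eliminate σ: μ = (z₂·x₁ − z₁·x₂)/(z₂ − z₁) = (1.645·-51.6 − (-1.282)·-2.37)/2.926 = -30.041.
Then σ = (x₂ − x₁)/(z₂ − z₁) = (-2.37 − -51.6)/2.926 = 16.823.
Precision τ = 1/σ² = 1/16.82² = 0.00353.

μ = -30.041, τ = 0.00353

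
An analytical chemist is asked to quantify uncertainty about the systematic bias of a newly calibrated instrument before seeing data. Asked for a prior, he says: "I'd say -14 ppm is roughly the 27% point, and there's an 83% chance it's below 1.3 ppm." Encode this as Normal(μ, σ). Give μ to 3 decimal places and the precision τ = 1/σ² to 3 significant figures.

For Normal(μ,σ), the p-quantile is μ + z_p·σ. Here z_{0.27} = -0.6128, z_{0.83} = 0.9542.
So -14 = μ − 0.6128σ and 1.3 = μ + 0.9542σ.
Subtracting: σ = (1.3 − -14)/(0.9542 − (-0.6128)) = 9.764.
Then μ = -14 − (-0.6128)·9.764 = -8.016.
Precision τ = 1/σ² = 1/9.764² = 0.0105.

μ = -8.016, τ = 0.0105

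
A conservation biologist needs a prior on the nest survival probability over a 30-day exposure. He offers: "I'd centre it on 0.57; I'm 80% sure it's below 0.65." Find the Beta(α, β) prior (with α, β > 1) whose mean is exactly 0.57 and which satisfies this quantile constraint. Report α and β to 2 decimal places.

α ≈ 15.71, β ≈ 11.85

With mean 0.57 fixed, write α = 0.57s, β = 0.43s where s = α+β.
Need P(θ < 0.65) = 0.8 under Beta(0.57s, 0.43s). Normal approximation: (q−m)/√(m(1−m)/s) ≈ z_{0.8} = 0.842, so s ≈ 0.57·0.43·(0.842)²/(0.65−0.57)² = 27.1.
At s = 27.1: P(θ<0.65) ≈ 0.798. Adjusting to match 0.8 gives s ≈ 27.56.
So α = 0.57·27.56 ≈ 15.71, β = 0.43·27.56 ≈ 11.85.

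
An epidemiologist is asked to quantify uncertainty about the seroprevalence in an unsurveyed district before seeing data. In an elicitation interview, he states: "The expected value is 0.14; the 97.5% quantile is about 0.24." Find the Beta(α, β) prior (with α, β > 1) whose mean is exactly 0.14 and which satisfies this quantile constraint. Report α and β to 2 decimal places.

With mean 0.14 fixed, write α = 0.14s, β = 0.86s where s = α+β.
Need P(θ < 0.24) = 0.975 under Beta(0.14s, 0.86s). Normal approximation: (q−m)/√(m(1−m)/s) ≈ z_{0.975} = 1.96, so s ≈ 0.14·0.86·(1.96)²/(0.24−0.14)² = 46.3.
At s = 46.3: P(θ<0.24) ≈ 0.962. Adjusting to match 0.975 gives s ≈ 57.31.
So α = 0.14·57.31 ≈ 8.02, β = 0.86·57.31 ≈ 49.29.

α ≈ 8.02, β ≈ 49.29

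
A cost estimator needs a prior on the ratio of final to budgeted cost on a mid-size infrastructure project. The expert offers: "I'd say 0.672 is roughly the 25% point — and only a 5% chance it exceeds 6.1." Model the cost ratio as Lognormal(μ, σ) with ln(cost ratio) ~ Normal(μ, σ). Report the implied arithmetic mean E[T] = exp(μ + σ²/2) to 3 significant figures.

If T ~ Lognormal(μ,σ) then ln T ~ Normal(μ,σ), so the p-quantile of ln T is μ + z_p·σ.
ln(0.672) = -0.3975 and ln(6.1) = 1.808; z_{0.25} = -0.6745, z_{0.95} = 1.645.
σ = (1.808 − -0.3975)/(1.645 − (-0.6745)) = 0.951.
μ = -0.3975 − (-0.6745)·0.951 = 0.244.
E[T] = exp(μ + σ²/2) = exp(0.244 + 0.4522) = 2.01.

E[T] ≈ 2.01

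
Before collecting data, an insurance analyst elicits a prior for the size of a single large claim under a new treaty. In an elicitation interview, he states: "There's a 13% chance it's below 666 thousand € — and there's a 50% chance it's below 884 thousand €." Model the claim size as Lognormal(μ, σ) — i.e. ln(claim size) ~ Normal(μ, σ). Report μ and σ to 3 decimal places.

μ ≈ 6.784, σ ≈ 0.251

If T ~ Lognormal(μ,σ) then ln T ~ Normal(μ,σ), so the p-quantile of ln T is μ + z_p·σ.
ln(666) = 6.501 and ln(884) = 6.784; z_{0.13} = -1.126, z_{0.5} = 0.
σ = (6.784 − 6.501)/(0 − (-1.126)) = 0.251.
μ = 6.501 − (-1.126)·0.251 = 6.784.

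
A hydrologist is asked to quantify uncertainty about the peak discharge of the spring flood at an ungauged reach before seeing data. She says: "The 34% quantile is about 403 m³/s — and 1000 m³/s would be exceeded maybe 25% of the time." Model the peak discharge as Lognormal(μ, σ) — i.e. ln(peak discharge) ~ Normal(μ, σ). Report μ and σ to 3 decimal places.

μ ≈ 6.344, σ ≈ 0.836

If T ~ Lognormal(μ,σ) then ln T ~ Normal(μ,σ), so the p-quantile of ln T is μ + z_p·σ.
ln(403) = 5.999 and ln(1000) = 6.908; z_{0.34} = -0.4125, z_{0.75} = 0.6745.
σ = (6.908 − 5.999)/(0.6745 − (-0.4125)) = 0.836.
μ = 5.999 − (-0.4125)·0.836 = 6.344.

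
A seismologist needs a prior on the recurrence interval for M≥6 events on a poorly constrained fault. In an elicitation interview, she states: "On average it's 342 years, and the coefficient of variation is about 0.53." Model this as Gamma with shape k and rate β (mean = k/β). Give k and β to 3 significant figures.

For Gamma(k, rate β): mean = k/β, variance = k/β², so CV = 1/√k.
CV = 0.53, hence k = 1/CV² = 3.56.
Then β = k/mean = 3.56/342 = 0.0104.

k ≈ 3.56, β ≈ 0.0104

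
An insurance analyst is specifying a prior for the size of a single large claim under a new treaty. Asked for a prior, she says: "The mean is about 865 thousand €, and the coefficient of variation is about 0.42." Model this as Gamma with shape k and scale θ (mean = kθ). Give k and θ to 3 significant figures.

For Gamma(k, scale θ): mean = kθ, variance = kθ², so CV = 1/√k.
CV = 0.42, hence k = 1/CV² = 5.67.
Then θ = mean/k = 865/5.67 = 153.

k ≈ 5.67, θ ≈ 153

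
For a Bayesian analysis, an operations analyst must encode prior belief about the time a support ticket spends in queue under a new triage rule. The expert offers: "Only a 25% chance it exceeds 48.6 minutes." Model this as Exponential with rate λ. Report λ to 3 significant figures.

λ ≈ 0.0285

P(T > 48.6) = e^(−λ·48.6) = 0.25, so λ = −ln(0.25)/48.6 = 0.0285.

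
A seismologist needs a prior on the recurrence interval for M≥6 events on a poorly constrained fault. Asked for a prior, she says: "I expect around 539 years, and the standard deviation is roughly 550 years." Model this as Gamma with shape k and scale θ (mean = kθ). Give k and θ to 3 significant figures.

k ≈ 0.96, θ ≈ 561

For Gamma(k, scale θ): mean = kθ, variance = kθ², so CV = 1/√k.
CV = SD/mean = 550/539 = 1.02, hence k = 1/CV² = 0.96.
Then θ = mean/k = 539/0.96 = 561.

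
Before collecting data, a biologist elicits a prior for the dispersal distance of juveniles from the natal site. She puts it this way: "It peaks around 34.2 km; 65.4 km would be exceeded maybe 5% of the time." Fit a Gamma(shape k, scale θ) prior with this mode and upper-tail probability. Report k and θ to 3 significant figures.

k ≈ 7.61, θ ≈ 5.17

Gamma(k,θ) with k>1 has mode (k−1)θ, so θ = 34.2/(k−1).
Need P(X < 65.4) = 0.95 with θ tied to k this way. Start at k = 2, θ = 34.2: P(X<65.4) ≈ 0.570.
Too low — raise k to concentrate. Iterating converges to k ≈ 7.61.
Then θ = 34.2/(7.61−1) ≈ 5.17.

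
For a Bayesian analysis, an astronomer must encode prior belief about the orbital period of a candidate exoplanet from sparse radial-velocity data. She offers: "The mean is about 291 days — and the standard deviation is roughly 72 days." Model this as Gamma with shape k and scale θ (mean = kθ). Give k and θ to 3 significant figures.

For Gamma(k, scale θ): mean = kθ, variance = kθ², so CV = 1/√k.
CV = SD/mean = 72/291 = 0.2474, hence k = 1/CV² = 16.3.
Then θ = mean/k = 291/16.3 = 17.8.

k ≈ 16.3, θ ≈ 17.8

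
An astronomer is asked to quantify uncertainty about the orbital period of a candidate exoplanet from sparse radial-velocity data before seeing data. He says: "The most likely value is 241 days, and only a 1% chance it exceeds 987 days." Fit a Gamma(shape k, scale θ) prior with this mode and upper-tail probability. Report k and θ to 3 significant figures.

Gamma(k,θ) with k>1 has mode (k−1)θ, so θ = 241/(k−1).
Need P(X < 987) = 0.99 with θ tied to k this way. Start at k = 2, θ = 241: P(X<987) ≈ 0.915.
Too low — raise k to concentrate. Iterating converges to k ≈ 3.09.
Then θ = 241/(3.09−1) ≈ 115.

k ≈ 3.09, θ ≈ 115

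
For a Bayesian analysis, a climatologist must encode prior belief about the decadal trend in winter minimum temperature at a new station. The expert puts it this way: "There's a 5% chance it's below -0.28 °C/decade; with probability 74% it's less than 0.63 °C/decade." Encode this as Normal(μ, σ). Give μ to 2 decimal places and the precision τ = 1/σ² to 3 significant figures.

μ = 0.37, τ = 6.32

For Normal(μ,σ), the p-quantile is μ + z_p·σ. Here z_{0.05} = -1.645, z_{0.74} = 0.6433.
So -0.28 = μ − 1.645σ and 0.63 = μ + 0.6433σ.
Subtracting: σ = (0.63 − -0.28)/(0.6433 − (-1.645)) = 0.40.
Then μ = -0.28 − (-1.645)·0.40 = 0.37.
Precision τ = 1/σ² = 1/0.3977² = 6.32.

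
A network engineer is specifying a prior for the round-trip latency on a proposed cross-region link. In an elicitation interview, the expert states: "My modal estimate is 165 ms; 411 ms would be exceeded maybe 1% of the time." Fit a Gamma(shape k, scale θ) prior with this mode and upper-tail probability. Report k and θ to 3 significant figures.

Gamma(k,θ) with k>1 has mode (k−1)θ, so θ = 165/(k−1).
Need P(X < 411) = 0.99 with θ tied to k this way. Start at k = 2, θ = 165: P(X<411) ≈ 0.711.
Too low — raise k to concentrate. Iterating converges to k ≈ 6.64.
Then θ = 165/(6.64−1) ≈ 29.3.

k ≈ 6.64, θ ≈ 29.3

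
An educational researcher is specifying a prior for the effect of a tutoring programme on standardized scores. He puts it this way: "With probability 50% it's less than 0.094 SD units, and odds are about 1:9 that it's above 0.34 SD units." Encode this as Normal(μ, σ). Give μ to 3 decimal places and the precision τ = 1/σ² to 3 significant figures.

The p-quantile of Normal(μ,σ) is μ + z_p·σ, with z_{0.5} = 0 and z_{0.9} = 1.282.
Eliminate σ: μ = (z₂·x₁ − z₁·x₂)/(z₂ − z₁) = (1.282·0.094 − (0)·0.34)/1.282 = 0.094.
Then σ = (x₂ − x₁)/(z₂ − z₁) = (0.34 − 0.094)/1.282 = 0.192.
Precision τ = 1/σ² = 1/0.192² = 27.1.

μ = 0.094, τ = 27.1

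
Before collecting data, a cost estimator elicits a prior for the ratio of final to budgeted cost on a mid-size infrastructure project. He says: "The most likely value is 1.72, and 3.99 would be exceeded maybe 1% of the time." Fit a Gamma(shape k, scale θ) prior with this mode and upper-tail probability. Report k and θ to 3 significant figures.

Gamma(k,θ) with k>1 has mode (k−1)θ, so θ = 1.72/(k−1).
Need P(X < 3.99) = 0.99 with θ tied to k this way. Start at k = 2, θ = 1.72: P(X<3.99) ≈ 0.674.
Too low — raise k to concentrate. Iterating converges to k ≈ 7.74.
Then θ = 1.72/(7.74−1) ≈ 0.255.

k ≈ 7.74, θ ≈ 0.255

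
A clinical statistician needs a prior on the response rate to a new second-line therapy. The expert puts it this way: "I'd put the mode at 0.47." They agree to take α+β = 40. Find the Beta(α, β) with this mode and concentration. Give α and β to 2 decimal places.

For α,β > 1 the Beta mode is (α−1)/(α+β−2). With α+β = 40, the mode is (α−1)/38.
Set (α−1)/38 = 0.47 → α = 1 + 0.47·38 = 18.86.
β = 40 − α = 21.14.

α = 18.86, β = 21.14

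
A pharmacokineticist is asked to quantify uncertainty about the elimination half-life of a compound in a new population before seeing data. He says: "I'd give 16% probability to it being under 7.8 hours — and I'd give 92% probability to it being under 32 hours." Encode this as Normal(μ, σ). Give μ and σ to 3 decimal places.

For Normal(μ,σ), the p-quantile is μ + z_p·σ. Here z_{0.16} = -0.9945, z_{0.92} = 1.405.
So 7.8 = μ − 0.9945σ and 32 = μ + 1.405σ.
Subtracting: σ = (32 − 7.8)/(1.405 − (-0.9945)) = 10.085.
Then μ = 7.8 − (-0.9945)·10.085 = 17.829.

μ = 17.829, σ = 10.085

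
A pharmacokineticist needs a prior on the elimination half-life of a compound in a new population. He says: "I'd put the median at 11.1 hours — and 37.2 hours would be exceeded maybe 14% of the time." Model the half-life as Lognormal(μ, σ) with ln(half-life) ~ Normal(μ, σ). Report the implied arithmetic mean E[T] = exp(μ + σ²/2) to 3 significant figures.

If T ~ Lognormal(μ,σ) then ln T ~ Normal(μ,σ), so the p-quantile of ln T is μ + z_p·σ.
ln(11.1) = 2.407 and ln(37.2) = 3.616; z_{0.5} = 0, z_{0.86} = 1.08.
σ = (3.616 − 2.407)/(1.08 − (0)) = 1.119.
μ = 2.407 − (0)·1.119 = 2.407.
E[T] = exp(μ + σ²/2) = exp(2.407 + 0.6266) = 20.8 hours.

E[T] ≈ 20.8 hours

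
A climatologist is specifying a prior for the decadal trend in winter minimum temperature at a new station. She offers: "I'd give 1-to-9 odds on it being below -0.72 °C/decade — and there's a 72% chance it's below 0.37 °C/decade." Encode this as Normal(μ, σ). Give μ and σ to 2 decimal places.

For Normal(μ,σ), the p-quantile is μ + z_p·σ. Here z_{0.1} = -1.282, z_{0.72} = 0.5828.
So -0.72 = μ − 1.282σ and 0.37 = μ + 0.5828σ.
Subtracting: σ = (0.37 − -0.72)/(0.5828 − (-1.282)) = 0.58.
Then μ = -0.72 − (-1.282)·0.58 = 0.03.

μ = 0.03, σ = 0.58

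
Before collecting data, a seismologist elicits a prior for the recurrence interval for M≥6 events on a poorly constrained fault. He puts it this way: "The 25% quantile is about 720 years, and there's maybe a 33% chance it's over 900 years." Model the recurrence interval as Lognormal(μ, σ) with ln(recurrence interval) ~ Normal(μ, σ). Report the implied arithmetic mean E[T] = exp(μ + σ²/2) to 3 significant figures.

E[T] ≈ 841 years

If T ~ Lognormal(μ,σ) then ln T ~ Normal(μ,σ), so the p-quantile of ln T is μ + z_p·σ.
ln(720) = 6.579 and ln(900) = 6.802; z_{0.25} = -0.6745, z_{0.67} = 0.4399.
σ = (6.802 − 6.579)/(0.4399 − (-0.6745)) = 0.200.
μ = 6.579 − (-0.6745)·0.200 = 6.714.
E[T] = exp(μ + σ²/2) = exp(6.714 + 0.0200) = 841 years.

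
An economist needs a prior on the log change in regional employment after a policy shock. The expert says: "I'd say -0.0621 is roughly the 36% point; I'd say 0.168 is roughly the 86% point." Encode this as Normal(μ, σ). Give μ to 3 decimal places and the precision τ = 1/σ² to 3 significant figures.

For Normal(μ,σ), the p-quantile is μ + z_p·σ. Here z_{0.36} = -0.3585, z_{0.86} = 1.08.
So -0.0621 = μ − 0.3585σ and 0.168 = μ + 1.08σ.
Subtracting: σ = (0.168 − -0.0621)/(1.08 − (-0.3585)) = 0.160.
Then μ = -0.0621 − (-0.3585)·0.160 = -0.005.
Precision τ = 1/σ² = 1/0.1599² = 39.1.

μ = -0.005, τ = 39.1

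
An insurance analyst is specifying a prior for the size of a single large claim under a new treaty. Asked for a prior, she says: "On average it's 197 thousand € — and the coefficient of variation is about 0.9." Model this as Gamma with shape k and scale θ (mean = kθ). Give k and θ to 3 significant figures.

For Gamma(k, scale θ): mean = kθ, variance = kθ², so CV = 1/√k.
CV = 0.9, hence k = 1/CV² = 1.23.
Then θ = mean/k = 197/1.23 = 160.

k ≈ 1.23, θ ≈ 160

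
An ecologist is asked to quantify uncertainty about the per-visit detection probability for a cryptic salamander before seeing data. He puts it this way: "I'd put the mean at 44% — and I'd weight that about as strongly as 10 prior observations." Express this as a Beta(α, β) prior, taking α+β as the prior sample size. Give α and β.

Under the effective-sample-size interpretation, Beta(α, β) has prior mean α/(α+β) and prior sample size α+β.
So α+β = 10 and α/(α+β) = 0.44, giving α = 0.44·10 = 4.4 and β = 10 − 4.4 = 5.6.

α = 4.4, β = 5.6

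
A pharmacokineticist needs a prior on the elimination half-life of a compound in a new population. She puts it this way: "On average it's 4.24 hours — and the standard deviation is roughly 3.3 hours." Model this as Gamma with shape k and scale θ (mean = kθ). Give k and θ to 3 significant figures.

For Gamma(k, scale θ): mean = kθ, variance = kθ², so CV = 1/√k.
CV = SD/mean = 3.3/4.24 = 0.7783, hence k = 1/CV² = 1.65.
Then θ = mean/k = 4.24/1.65 = 2.57.

k ≈ 1.65, θ ≈ 2.57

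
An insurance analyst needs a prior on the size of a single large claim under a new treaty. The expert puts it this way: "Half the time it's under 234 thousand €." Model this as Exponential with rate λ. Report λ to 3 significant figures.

Exponential median = ln 2 / λ, so λ = ln 2 / 234.0 = 0.00296.

λ ≈ 0.00296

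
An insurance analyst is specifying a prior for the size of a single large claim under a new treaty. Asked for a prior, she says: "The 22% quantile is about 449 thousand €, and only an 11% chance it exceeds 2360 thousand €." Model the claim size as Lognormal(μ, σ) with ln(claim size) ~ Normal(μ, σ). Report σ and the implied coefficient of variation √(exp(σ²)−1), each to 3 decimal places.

If T ~ Lognormal(μ,σ) then ln T ~ Normal(μ,σ), so the p-quantile of ln T is μ + z_p·σ.
ln(449) = 6.107 and ln(2360) = 7.766; z_{0.22} = -0.7722, z_{0.89} = 1.227.
σ = (7.766 − 6.107)/(1.227 − (-0.7722)) = 0.830.
μ = 6.107 − (-0.7722)·0.830 = 6.748.
CV = √(exp(σ²)−1) = √(exp(0.6893)−1) = 0.996.

σ ≈ 0.830, CV ≈ 0.996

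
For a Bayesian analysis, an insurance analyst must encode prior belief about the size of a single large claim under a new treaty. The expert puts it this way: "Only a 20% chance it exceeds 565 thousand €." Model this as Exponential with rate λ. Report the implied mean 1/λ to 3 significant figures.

P(T > 565.0) = e^(−λ·565.0) = 0.2, so λ = −ln(0.2)/565.0 = 0.00285.
Mean = 1/λ = 351 thousand €.

mean ≈ 351 thousand €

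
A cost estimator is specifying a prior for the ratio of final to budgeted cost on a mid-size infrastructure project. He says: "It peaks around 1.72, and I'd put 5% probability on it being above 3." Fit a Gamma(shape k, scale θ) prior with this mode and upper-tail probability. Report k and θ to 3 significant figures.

Gamma(k,θ) with k>1 has mode (k−1)θ, so θ = 1.72/(k−1).
Need P(X < 3) = 0.95 with θ tied to k this way. Start at k = 2, θ = 1.72: P(X<3) ≈ 0.520.
Too low — raise k to concentrate. Iterating converges to k ≈ 10.
Then θ = 1.72/(10−1) ≈ 0.191.

k ≈ 10, θ ≈ 0.191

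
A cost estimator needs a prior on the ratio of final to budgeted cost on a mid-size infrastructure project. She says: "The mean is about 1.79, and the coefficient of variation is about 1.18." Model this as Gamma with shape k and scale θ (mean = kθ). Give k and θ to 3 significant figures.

For Gamma(k, scale θ): mean = kθ, variance = kθ², so CV = 1/√k.
CV = 1.18, hence k = 1/CV² = 0.718.
Then θ = mean/k = 1.79/0.718 = 2.49.

k ≈ 0.718, θ ≈ 2.49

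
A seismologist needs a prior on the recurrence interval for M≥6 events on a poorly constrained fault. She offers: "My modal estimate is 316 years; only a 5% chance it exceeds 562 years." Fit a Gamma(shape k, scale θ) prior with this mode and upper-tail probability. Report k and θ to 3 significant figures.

Gamma(k,θ) with k>1 has mode (k−1)θ, so θ = 316/(k−1).
Need P(X < 562) = 0.95 with θ tied to k this way. Start at k = 2, θ = 316: P(X<562) ≈ 0.531.
Too low — raise k to concentrate. Iterating converges to k ≈ 9.41.
Then θ = 316/(9.41−1) ≈ 37.6.

k ≈ 9.41, θ ≈ 37.6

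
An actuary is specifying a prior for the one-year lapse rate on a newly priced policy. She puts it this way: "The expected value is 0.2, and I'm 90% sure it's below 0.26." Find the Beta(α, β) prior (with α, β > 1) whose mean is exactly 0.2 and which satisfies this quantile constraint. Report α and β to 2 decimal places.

α ≈ 15.27, β ≈ 61.07

With mean 0.2 fixed, write α = 0.2s, β = 0.8s where s = α+β.
Need P(θ < 0.26) = 0.9 under Beta(0.2s, 0.8s). Normal approximation: (q−m)/√(m(1−m)/s) ≈ z_{0.9} = 1.28, so s ≈ 0.2·0.8·(1.28)²/(0.26−0.2)² = 73.0.
At s = 73.0: P(θ<0.26) ≈ 0.895. Adjusting to match 0.9 gives s ≈ 76.34.
So α = 0.2·76.34 ≈ 15.27, β = 0.8·76.34 ≈ 61.07.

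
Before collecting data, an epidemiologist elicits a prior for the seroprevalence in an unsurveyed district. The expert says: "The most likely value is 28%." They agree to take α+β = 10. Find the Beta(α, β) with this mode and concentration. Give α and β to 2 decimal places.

α = 3.24, β = 6.76

For α,β > 1 the Beta mode is (α−1)/(α+β−2). With α+β = 10, the mode is (α−1)/8.
Set (α−1)/8 = 0.28 → α = 1 + 0.28·8 = 3.24.
β = 10 − α = 6.76.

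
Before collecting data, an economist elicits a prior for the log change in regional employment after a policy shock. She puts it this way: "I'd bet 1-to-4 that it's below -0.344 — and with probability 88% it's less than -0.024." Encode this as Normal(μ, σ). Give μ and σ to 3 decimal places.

For Normal(μ,σ), the p-quantile is μ + z_p·σ. Here z_{0.2} = -0.8416, z_{0.88} = 1.175.
So -0.344 = μ − 0.8416σ and -0.024 = μ + 1.175σ.
Subtracting: σ = (-0.024 − -0.344)/(1.175 − (-0.8416)) = 0.159.
Then μ = -0.344 − (-0.8416)·0.159 = -0.210.

μ = -0.210, σ = 0.159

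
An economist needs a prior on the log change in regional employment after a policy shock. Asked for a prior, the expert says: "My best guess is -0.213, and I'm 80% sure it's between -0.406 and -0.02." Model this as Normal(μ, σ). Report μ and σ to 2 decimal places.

μ = -0.21, σ = 0.15

A symmetric 80% interval runs μ ± z·σ with z = 1.282.
Half-width = 0.193, so σ = 0.193/1.282 = 0.15.
μ is the stated best guess, -0.21.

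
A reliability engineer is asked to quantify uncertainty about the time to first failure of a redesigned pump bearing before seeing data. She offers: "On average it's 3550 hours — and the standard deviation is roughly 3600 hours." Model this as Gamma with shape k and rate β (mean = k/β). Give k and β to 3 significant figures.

k ≈ 0.972, β ≈ 0.000274

For Gamma(k, rate β): mean = k/β, variance = k/β², so CV = 1/√k.
CV = SD/mean = 3600/3550 = 1.014, hence k = 1/CV² = 0.972.
Then β = k/mean = 0.972/3550 = 0.000274.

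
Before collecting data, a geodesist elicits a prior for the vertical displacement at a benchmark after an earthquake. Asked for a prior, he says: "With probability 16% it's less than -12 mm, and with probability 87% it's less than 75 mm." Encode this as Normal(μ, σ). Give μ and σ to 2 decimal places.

For Normal(μ,σ), the p-quantile is μ + z_p·σ. Here z_{0.16} = -0.9945, z_{0.87} = 1.126.
So -12 = μ − 0.9945σ and 75 = μ + 1.126σ.
Subtracting: σ = (75 − -12)/(1.126 − (-0.9945)) = 41.02.
Then μ = -12 − (-0.9945)·41.02 = 28.79.

μ = 28.79, σ = 41.02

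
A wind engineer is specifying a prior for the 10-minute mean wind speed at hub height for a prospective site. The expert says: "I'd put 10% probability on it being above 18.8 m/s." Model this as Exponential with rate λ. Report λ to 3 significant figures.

λ ≈ 0.122

P(T > 18.8) = e^(−λ·18.8) = 0.1, so λ = −ln(0.1)/18.8 = 0.122.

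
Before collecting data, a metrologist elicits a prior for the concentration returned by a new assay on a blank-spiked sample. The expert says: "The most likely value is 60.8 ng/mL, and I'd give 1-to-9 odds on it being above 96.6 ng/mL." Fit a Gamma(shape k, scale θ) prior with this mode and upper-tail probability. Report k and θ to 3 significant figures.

k ≈ 9.76, θ ≈ 6.94

Gamma(k,θ) with k>1 has mode (k−1)θ, so θ = 60.8/(k−1).
Need P(X < 96.6) = 0.9 with θ tied to k this way. Start at k = 2, θ = 60.8: P(X<96.6) ≈ 0.471.
Too low — raise k to concentrate. Iterating converges to k ≈ 9.76.
Then θ = 60.8/(9.76−1) ≈ 6.94.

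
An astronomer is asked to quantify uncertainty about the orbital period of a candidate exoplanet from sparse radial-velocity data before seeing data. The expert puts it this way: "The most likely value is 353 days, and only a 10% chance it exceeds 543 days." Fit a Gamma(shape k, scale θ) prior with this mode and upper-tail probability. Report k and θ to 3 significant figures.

Gamma(k,θ) with k>1 has mode (k−1)θ, so θ = 353/(k−1).
Need P(X < 543) = 0.9 with θ tied to k this way. Start at k = 2, θ = 353: P(X<543) ≈ 0.455.
Too low — raise k to concentrate. Iterating converges to k ≈ 11.1.
Then θ = 353/(11.1−1) ≈ 35.1.

k ≈ 11.1, θ ≈ 35.1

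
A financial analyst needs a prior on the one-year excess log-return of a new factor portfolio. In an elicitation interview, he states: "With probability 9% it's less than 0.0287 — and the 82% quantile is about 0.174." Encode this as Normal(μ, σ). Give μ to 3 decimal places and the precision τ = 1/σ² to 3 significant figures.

μ = 0.115, τ = 241

For Normal(μ,σ), the p-quantile is μ + z_p·σ. Here z_{0.09} = -1.341, z_{0.82} = 0.9154.
So 0.0287 = μ − 1.341σ and 0.174 = μ + 0.9154σ.
Subtracting: σ = (0.174 − 0.0287)/(0.9154 − (-1.341)) = 0.064.
Then μ = 0.0287 − (-1.341)·0.064 = 0.115.
Precision τ = 1/σ² = 1/0.0644² = 241.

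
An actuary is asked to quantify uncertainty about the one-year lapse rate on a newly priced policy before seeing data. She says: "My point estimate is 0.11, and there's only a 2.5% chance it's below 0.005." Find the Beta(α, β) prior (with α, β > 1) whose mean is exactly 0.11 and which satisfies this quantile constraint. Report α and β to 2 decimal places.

With mean 0.11 fixed, write α = 0.11s, β = 0.89s where s = α+β.
Need P(θ < 0.005) = 0.025 under Beta(0.11s, 0.89s). Normal approximation: (q−m)/√(m(1−m)/s) ≈ z_{0.025} = -1.96, so s ≈ 0.11·0.89·(-1.96)²/(0.005−0.11)² = 34.1.
At s = 34.1: P(θ<0.005) ≈ 0.000. Adjusting to match 0.025 gives s ≈ 10.73.
So α = 0.11·10.73 ≈ 1.18, β = 0.89·10.73 ≈ 9.55.

α ≈ 1.18, β ≈ 9.55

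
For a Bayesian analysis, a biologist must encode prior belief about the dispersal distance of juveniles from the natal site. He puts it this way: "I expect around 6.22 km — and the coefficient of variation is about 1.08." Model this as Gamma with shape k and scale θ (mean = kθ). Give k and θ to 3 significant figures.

k ≈ 0.857, θ ≈ 7.26

For Gamma(k, scale θ): mean = kθ, variance = kθ², so CV = 1/√k.
CV = 1.08, hence k = 1/CV² = 0.857.
Then θ = mean/k = 6.22/0.857 = 7.26.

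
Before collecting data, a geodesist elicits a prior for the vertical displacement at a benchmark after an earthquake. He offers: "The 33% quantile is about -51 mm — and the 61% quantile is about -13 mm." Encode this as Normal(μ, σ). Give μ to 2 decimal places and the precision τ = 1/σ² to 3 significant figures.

For Normal(μ,σ), the p-quantile is μ + z_p·σ. Here z_{0.33} = -0.4399, z_{0.61} = 0.2793.
So -51 = μ − 0.4399σ and -13 = μ + 0.2793σ.
Subtracting: σ = (-13 − -51)/(0.2793 − (-0.4399)) = 52.83.
Then μ = -51 − (-0.4399)·52.83 = -27.76.
Precision τ = 1/σ² = 1/52.83² = 0.000358.

μ = -27.76, τ = 0.000358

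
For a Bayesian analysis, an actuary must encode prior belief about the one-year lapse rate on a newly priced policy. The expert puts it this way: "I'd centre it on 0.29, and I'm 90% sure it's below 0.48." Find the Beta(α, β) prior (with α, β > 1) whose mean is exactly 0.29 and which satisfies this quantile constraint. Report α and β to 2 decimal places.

α ≈ 2.86, β ≈ 6.99

With mean 0.29 fixed, write α = 0.29s, β = 0.71s where s = α+β.
Need P(θ < 0.48) = 0.9 under Beta(0.29s, 0.71s). Normal approximation: (q−m)/√(m(1−m)/s) ≈ z_{0.9} = 1.28, so s ≈ 0.29·0.71·(1.28)²/(0.48−0.29)² = 9.4.
At s = 9.4: P(θ<0.48) ≈ 0.895. Adjusting to match 0.9 gives s ≈ 9.85.
So α = 0.29·9.85 ≈ 2.86, β = 0.71·9.85 ≈ 6.99.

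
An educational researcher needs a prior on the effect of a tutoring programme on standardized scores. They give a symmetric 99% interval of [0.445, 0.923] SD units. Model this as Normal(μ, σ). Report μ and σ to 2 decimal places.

μ = 0.68, σ = 0.09

A symmetric 99% interval runs μ ± z·σ with z = 2.576.
Half-width = 0.239, so σ = 0.239/2.576 = 0.09.
μ is the interval midpoint, 0.68.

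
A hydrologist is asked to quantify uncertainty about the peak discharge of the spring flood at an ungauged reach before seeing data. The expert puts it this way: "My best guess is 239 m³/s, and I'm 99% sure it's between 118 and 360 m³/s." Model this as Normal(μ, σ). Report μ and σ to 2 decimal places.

A symmetric 99% interval runs μ ± z·σ with z = 2.576.
Half-width = 121, so σ = 121/2.576 = 46.98.
μ is the stated best guess, 239.00.

μ = 239.00, σ = 46.98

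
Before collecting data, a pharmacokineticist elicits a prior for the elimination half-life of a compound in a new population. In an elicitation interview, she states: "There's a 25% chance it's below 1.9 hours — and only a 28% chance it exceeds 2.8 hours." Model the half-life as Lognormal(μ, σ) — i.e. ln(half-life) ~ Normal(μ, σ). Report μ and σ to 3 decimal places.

If T ~ Lognormal(μ,σ) then ln T ~ Normal(μ,σ), so the p-quantile of ln T is μ + z_p·σ.
ln(1.9) = 0.6419 and ln(2.8) = 1.03; z_{0.25} = -0.6745, z_{0.72} = 0.5828.
σ = (1.03 − 0.6419)/(0.5828 − (-0.6745)) = 0.308.
μ = 0.6419 − (-0.6745)·0.308 = 0.850.

μ ≈ 0.850, σ ≈ 0.308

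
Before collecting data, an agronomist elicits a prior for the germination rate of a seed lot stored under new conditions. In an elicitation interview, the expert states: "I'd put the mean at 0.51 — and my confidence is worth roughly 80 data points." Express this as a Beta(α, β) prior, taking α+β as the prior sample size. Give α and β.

α = 40.8, β = 39.2

Under the effective-sample-size interpretation, Beta(α, β) has prior mean α/(α+β) and prior sample size α+β.
So α+β = 80 and α/(α+β) = 0.51, giving α = 0.51·80 = 40.8 and β = 80 − 40.8 = 39.2.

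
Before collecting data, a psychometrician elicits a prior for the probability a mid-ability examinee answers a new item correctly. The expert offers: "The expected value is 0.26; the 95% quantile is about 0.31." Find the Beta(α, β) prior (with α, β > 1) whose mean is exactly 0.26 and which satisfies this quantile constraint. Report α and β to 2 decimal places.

With mean 0.26 fixed, write α = 0.26s, β = 0.74s where s = α+β.
Need P(θ < 0.31) = 0.95 under Beta(0.26s, 0.74s). Normal approximation: (q−m)/√(m(1−m)/s) ≈ z_{0.95} = 1.64, so s ≈ 0.26·0.74·(1.64)²/(0.31−0.26)² = 208.2.
At s = 208.2: P(θ<0.31) ≈ 0.946. Adjusting to match 0.95 gives s ≈ 217.93.
So α = 0.26·217.93 ≈ 56.66, β = 0.74·217.93 ≈ 161.27.

α ≈ 56.66, β ≈ 161.27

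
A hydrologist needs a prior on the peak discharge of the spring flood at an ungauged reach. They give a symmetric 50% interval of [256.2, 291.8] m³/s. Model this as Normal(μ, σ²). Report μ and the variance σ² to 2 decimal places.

A symmetric 50% interval runs μ ± z·σ with z = 0.6745.
Half-width = 17.8, so σ = 17.8/0.6745 = 26.390 and σ² = 696.45.
μ is the interval midpoint, 274.00.

μ = 274.00, σ² = 696.45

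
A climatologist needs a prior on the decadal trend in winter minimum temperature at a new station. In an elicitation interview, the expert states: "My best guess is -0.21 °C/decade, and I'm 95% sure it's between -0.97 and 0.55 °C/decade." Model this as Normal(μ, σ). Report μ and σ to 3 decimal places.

A symmetric 95% interval runs μ ± z·σ with z = 1.96.
Half-width = 0.76, so σ = 0.76/1.96 = 0.388.
μ is the stated best guess, -0.210.

μ = -0.210, σ = 0.388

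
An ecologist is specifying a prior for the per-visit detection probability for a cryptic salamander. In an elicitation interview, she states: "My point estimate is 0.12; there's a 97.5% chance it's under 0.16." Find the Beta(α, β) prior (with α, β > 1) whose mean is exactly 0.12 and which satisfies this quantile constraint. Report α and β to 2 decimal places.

α ≈ 34.35, β ≈ 251.91

With mean 0.12 fixed, write α = 0.12s, β = 0.88s where s = α+β.
Need P(θ < 0.16) = 0.975 under Beta(0.12s, 0.88s). Normal approximation: (q−m)/√(m(1−m)/s) ≈ z_{0.975} = 1.96, so s ≈ 0.12·0.88·(1.96)²/(0.16−0.12)² = 253.5.
At s = 253.5: P(θ<0.16) ≈ 0.968. Adjusting to match 0.975 gives s ≈ 286.26.
So α = 0.12·286.26 ≈ 34.35, β = 0.88·286.26 ≈ 251.91.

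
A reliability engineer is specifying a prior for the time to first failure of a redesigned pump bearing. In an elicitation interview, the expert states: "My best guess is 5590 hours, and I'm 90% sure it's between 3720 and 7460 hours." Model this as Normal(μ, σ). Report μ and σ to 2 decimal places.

μ = 5590.00, σ = 1136.88

A symmetric 90% interval runs μ ± z·σ with z = 1.645.
Half-width = 1870, so σ = 1870/1.645 = 1136.88.
μ is the stated best guess, 5590.00.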